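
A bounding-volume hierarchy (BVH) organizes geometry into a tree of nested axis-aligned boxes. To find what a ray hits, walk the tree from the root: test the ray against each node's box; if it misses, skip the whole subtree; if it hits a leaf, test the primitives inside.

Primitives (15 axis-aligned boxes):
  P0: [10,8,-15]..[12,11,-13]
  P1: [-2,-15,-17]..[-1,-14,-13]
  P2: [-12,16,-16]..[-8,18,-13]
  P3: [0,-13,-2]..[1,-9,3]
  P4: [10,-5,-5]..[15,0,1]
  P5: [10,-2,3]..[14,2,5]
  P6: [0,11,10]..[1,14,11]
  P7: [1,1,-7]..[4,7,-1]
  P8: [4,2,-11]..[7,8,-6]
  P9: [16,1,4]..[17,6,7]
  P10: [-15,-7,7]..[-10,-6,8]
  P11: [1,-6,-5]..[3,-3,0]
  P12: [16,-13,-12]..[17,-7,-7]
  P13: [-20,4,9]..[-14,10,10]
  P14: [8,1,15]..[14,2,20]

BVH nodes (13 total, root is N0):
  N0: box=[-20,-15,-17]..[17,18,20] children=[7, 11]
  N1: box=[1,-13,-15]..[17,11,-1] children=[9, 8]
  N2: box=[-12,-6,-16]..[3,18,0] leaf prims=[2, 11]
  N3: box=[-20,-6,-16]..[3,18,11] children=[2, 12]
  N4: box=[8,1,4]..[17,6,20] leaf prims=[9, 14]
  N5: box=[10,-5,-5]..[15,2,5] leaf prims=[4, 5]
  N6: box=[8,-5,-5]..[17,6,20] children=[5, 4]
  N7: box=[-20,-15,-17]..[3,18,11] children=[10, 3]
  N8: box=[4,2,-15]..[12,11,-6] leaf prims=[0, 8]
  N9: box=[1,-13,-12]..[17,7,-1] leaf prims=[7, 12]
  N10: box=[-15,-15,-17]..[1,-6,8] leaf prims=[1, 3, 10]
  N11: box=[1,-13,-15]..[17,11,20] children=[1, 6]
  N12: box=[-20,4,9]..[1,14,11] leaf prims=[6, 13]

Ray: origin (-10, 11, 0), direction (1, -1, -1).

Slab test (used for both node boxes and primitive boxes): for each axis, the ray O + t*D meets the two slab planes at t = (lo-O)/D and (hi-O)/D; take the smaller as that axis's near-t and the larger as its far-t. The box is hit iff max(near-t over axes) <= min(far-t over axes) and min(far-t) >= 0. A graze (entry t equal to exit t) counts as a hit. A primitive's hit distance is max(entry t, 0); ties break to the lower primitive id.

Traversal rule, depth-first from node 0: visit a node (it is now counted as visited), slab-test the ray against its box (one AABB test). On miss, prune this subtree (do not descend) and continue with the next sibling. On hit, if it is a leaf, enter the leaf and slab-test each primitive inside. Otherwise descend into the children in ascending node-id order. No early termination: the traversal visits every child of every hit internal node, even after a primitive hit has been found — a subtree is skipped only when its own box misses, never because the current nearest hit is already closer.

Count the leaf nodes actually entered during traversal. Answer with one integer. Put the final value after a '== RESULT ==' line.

Walk:
N0 x:[-10,27] y:[-7,26] z:[-20,17] -> hit [-7,17], descend [7, 11]
  N7 x:[-10,13] y:[-7,26] z:[-11,17] -> hit [-7,13], descend [3, 10]
    N3 x:[-10,13] y:[-7,17] z:[-11,16] -> hit [-7,13], descend [2, 12]
      N2 x:[-2,13] y:[-7,17] z:[0,16] -> hit [0,13] leaf, test {P2(miss), P11(miss)}
      N12 x:[-10,11] y:[-3,7] z:[-11,-9] -> miss, prune
    N10 x:[-5,11] y:[17,26] z:[-8,17] -> miss, prune
  N11 x:[11,27] y:[0,24] z:[-20,15] -> hit [11,15], descend [1, 6]
    N1 x:[11,27] y:[0,24] z:[1,15] -> hit [11,15], descend [8, 9]
      N8 x:[14,22] y:[0,9] z:[6,15] -> miss, prune
      N9 x:[11,27] y:[4,24] z:[1,12] -> hit [11,12] leaf, test {P7(miss), P12(miss)}
    N6 x:[18,27] y:[5,16] z:[-20,5] -> miss, prune

Summary -> nodes [0, 7, 3, 2, 12, 10, 11, 1, 8, 9, 6]; box-tests=11; leaf-entries=2; first=miss

== RESULT ==
2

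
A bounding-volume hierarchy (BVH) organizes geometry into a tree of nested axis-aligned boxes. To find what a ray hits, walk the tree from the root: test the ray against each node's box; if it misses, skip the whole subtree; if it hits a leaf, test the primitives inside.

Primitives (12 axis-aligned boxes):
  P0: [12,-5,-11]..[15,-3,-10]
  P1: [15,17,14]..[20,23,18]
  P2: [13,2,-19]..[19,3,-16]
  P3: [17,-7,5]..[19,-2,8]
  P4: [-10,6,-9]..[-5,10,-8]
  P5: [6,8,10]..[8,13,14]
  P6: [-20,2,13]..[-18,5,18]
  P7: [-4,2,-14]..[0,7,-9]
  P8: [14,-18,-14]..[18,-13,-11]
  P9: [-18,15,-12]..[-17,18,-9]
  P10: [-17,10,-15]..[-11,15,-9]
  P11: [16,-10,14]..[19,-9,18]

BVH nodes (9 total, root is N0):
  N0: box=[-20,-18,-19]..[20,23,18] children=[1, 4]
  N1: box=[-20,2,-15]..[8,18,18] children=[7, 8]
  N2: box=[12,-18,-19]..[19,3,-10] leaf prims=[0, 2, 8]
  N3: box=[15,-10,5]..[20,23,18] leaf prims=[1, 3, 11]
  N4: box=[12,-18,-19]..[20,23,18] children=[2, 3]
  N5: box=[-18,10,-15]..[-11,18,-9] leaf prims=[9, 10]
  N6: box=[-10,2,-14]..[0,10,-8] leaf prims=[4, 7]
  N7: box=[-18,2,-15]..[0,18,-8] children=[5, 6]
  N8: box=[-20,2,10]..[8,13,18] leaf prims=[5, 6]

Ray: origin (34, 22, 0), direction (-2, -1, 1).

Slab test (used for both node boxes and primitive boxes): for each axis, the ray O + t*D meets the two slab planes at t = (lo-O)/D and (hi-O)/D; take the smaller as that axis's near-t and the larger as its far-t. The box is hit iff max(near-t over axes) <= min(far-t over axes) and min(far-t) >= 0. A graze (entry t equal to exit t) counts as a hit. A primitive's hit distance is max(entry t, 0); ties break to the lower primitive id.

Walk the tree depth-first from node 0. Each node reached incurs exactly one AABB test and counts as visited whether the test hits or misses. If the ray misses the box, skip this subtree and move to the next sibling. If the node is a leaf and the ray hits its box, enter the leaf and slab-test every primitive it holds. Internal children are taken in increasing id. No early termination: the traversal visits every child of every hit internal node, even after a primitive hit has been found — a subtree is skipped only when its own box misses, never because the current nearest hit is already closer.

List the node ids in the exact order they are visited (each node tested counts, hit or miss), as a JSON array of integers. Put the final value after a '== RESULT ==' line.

Walk:
N0 x:[7,27] y:[-1,40] z:[-19,18] -> hit [7,18], descend [1, 4]
  N1 x:[13,27] y:[4,20] z:[-15,18] -> hit [13,18], descend [7, 8]
    N7 x:[17,26] y:[4,20] z:[-15,-8] -> miss, prune
    N8 x:[13,27] y:[9,20] z:[10,18] -> hit [13,18] leaf, test {P5@t=13, P6(miss)}
  N4 x:[7,11] y:[-1,40] z:[-19,18] -> hit [7,11], descend [2, 3]
    N2 x:[15/2,11] y:[19,40] z:[-19,-10] -> miss, prune
    N3 x:[7,19/2] y:[-1,32] z:[5,18] -> hit [7,19/2] leaf, test {P1(miss), P3(miss), P11(miss)}

Visited [0, 1, 7, 8, 4, 2, 3]. Tests: 7 box, 2 leaf. Nearest: P5.

== RESULT ==
[0, 1, 7, 8, 4, 2, 3]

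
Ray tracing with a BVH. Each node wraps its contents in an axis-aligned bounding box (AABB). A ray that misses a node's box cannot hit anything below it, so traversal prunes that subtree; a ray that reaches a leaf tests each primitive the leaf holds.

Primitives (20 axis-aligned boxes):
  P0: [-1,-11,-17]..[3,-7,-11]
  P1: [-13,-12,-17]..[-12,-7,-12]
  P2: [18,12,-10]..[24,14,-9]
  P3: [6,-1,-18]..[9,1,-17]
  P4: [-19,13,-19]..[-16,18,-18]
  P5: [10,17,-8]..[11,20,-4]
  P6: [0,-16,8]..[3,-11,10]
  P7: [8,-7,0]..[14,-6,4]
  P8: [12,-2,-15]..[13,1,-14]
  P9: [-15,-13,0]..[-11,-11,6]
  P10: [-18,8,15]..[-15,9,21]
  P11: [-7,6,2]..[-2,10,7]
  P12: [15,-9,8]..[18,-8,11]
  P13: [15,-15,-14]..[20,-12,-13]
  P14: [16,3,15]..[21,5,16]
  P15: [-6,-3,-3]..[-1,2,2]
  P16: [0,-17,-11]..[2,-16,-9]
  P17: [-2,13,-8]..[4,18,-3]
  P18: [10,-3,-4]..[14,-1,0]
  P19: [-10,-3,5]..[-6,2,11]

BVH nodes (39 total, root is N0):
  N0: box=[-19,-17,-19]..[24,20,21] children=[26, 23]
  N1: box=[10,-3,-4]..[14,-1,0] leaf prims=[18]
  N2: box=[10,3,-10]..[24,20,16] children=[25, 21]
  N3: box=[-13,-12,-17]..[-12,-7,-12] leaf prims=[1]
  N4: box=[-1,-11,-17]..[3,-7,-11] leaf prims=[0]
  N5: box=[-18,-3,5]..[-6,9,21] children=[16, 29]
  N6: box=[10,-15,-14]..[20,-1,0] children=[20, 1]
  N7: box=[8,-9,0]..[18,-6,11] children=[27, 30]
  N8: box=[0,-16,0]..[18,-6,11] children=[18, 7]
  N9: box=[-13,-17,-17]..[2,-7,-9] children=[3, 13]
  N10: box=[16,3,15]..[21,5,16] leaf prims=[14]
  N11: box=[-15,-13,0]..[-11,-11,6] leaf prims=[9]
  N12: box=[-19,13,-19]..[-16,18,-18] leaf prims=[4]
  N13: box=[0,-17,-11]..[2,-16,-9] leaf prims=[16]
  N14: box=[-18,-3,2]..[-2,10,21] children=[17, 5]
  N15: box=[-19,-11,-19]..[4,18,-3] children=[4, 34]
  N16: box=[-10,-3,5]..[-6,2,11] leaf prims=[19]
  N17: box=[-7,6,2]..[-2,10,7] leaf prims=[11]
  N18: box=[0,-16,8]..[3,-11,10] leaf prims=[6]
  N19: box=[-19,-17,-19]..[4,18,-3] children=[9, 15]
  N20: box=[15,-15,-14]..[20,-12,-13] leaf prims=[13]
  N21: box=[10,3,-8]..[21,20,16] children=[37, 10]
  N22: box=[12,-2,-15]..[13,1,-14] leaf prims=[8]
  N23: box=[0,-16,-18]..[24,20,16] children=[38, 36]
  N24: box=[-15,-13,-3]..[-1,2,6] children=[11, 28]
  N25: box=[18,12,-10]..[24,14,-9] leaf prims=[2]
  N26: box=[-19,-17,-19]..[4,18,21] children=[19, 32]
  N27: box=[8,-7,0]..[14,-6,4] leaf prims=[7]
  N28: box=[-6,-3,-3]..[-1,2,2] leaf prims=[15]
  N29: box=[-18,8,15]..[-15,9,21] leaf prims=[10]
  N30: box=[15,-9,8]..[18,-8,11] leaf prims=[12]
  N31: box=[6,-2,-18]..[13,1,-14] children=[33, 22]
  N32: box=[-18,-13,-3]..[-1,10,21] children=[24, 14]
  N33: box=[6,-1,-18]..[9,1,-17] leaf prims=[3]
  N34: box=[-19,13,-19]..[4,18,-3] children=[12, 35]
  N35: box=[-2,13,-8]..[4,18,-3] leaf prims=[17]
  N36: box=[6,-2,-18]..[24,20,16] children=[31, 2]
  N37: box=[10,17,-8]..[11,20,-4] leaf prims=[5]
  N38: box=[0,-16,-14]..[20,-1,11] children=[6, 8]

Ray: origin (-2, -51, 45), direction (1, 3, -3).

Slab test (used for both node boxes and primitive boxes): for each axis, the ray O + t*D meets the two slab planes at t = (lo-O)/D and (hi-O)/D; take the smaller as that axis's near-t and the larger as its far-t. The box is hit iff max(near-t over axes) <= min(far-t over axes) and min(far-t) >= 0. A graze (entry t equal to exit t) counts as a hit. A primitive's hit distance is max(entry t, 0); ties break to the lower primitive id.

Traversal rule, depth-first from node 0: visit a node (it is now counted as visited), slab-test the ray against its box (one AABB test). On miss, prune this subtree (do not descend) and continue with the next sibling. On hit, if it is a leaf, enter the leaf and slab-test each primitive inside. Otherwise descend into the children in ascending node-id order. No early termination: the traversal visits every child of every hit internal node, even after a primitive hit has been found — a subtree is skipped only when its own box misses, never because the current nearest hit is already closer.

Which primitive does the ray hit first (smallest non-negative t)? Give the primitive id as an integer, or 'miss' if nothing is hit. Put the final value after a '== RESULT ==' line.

Trace the traversal:
N0 x:[-17,26] y:[34/3,71/3] z:[8,64/3] -> hit [34/3,64/3], descend [23, 26]
  N23 x:[2,26] y:[35/3,71/3] z:[29/3,21] -> hit [35/3,21], descend [36, 38]
    N36 x:[8,26] y:[49/3,71/3] z:[29/3,21] -> hit [49/3,21], descend [2, 31]
      N2 x:[12,26] y:[18,71/3] z:[29/3,55/3] -> hit [18,55/3], descend [21, 25]
        N21 x:[12,23] y:[18,71/3] z:[29/3,53/3] -> miss, prune
        N25 x:[20,26] y:[21,65/3] z:[18,55/3] -> miss, prune
      N31 x:[8,15] y:[49/3,52/3] z:[59/3,21] -> miss, prune
    N38 x:[2,22] y:[35/3,50/3] z:[34/3,59/3] -> hit [35/3,50/3], descend [6, 8]
      N6 x:[12,22] y:[12,50/3] z:[15,59/3] -> hit [15,50/3], descend [1, 20]
        N1 x:[12,16] y:[16,50/3] z:[15,49/3] -> hit [16,16] leaf, test {P18@t=16}
        N20 x:[17,22] y:[12,13] z:[58/3,59/3] -> miss, prune
      N8 x:[2,20] y:[35/3,15] z:[34/3,15] -> hit [35/3,15], descend [7, 18]
        N7 x:[10,20] y:[14,15] z:[34/3,15] -> hit [14,15], descend [27, 30]
          N27 x:[10,16] y:[44/3,15] z:[41/3,15] -> hit [44/3,15] leaf, test {P7@t=44/3}
          N30 x:[17,20] y:[14,43/3] z:[34/3,37/3] -> miss, prune
        N18 x:[2,5] y:[35/3,40/3] z:[35/3,37/3] -> miss, prune
  N26 x:[-17,6] y:[34/3,23] z:[8,64/3] -> miss, prune

order=[0, 23, 36, 2, 21, 25, 31, 38, 6, 1, 20, 8, 7, 27, 30, 18, 26]  |boxes|=17  |leaves|=2  hit=P7

== RESULT ==
7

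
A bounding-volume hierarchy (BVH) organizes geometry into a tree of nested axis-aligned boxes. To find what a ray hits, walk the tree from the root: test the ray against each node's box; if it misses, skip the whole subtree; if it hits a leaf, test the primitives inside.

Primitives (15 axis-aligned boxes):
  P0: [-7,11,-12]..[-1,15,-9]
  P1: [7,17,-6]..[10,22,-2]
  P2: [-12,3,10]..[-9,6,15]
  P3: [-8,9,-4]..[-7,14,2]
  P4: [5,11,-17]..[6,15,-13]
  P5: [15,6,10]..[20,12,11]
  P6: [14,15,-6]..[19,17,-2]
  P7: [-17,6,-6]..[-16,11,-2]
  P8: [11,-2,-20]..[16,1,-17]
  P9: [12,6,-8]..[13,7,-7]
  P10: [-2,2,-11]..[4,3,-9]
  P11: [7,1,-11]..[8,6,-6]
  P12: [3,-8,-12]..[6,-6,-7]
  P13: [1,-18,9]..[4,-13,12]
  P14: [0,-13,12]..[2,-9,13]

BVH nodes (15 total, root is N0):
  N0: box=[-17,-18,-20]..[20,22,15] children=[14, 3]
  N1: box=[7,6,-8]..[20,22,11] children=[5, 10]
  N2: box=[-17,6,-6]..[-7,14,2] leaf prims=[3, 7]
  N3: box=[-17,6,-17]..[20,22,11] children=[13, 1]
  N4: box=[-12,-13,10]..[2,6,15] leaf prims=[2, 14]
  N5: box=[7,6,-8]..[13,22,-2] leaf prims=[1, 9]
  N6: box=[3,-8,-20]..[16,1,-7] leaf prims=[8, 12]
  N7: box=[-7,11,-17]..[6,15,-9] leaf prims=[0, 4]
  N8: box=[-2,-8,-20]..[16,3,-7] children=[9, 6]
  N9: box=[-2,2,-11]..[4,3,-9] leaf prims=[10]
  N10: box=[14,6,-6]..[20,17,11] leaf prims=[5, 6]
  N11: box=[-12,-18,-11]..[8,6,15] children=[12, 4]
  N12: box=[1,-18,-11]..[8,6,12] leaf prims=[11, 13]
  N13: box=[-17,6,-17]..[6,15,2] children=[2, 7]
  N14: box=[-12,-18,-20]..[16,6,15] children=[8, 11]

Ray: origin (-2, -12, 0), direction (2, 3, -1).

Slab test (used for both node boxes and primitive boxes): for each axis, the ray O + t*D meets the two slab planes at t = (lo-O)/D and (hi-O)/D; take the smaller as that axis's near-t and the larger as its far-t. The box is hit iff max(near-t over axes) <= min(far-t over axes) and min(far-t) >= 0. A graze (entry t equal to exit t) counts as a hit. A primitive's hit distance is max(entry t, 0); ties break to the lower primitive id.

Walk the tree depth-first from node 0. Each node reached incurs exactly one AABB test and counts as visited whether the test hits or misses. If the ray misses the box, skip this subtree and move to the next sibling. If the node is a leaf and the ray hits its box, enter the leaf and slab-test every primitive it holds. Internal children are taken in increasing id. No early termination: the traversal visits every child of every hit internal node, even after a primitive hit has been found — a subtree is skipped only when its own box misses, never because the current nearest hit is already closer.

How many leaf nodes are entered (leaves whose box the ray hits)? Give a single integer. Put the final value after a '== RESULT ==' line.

Traverse from the root:
N0 x:[-15/2,11] y:[-2,34/3] z:[-15,20] -> hit [-2,11], descend [3, 14]
  N3 x:[-15/2,11] y:[6,34/3] z:[-11,17] -> hit [6,11], descend [1, 13]
    N1 x:[9/2,11] y:[6,34/3] z:[-11,8] -> hit [6,8], descend [5, 10]
      N5 x:[9/2,15/2] y:[6,34/3] z:[2,8] -> hit [6,15/2] leaf, test {P1(miss), P9(miss)}
      N10 x:[8,11] y:[6,29/3] z:[-11,6] -> miss, prune
    N13 x:[-15/2,4] y:[6,9] z:[-2,17] -> miss, prune
  N14 x:[-5,9] y:[-2,6] z:[-15,20] -> hit [-2,6], descend [8, 11]
    N8 x:[0,9] y:[4/3,5] z:[7,20] -> miss, prune
    N11 x:[-5,5] y:[-2,6] z:[-15,11] -> hit [-2,5], descend [4, 12]
      N4 x:[-5,2] y:[-1/3,6] z:[-15,-10] -> miss, prune
      N12 x:[3/2,5] y:[-2,6] z:[-12,11] -> hit [3/2,5] leaf, test {P11(miss), P13(miss)}

11 AABB tests over nodes [0, 3, 1, 5, 10, 13, 14, 8, 11, 4, 12]; 2 leaves entered; closest miss.

== RESULT ==
2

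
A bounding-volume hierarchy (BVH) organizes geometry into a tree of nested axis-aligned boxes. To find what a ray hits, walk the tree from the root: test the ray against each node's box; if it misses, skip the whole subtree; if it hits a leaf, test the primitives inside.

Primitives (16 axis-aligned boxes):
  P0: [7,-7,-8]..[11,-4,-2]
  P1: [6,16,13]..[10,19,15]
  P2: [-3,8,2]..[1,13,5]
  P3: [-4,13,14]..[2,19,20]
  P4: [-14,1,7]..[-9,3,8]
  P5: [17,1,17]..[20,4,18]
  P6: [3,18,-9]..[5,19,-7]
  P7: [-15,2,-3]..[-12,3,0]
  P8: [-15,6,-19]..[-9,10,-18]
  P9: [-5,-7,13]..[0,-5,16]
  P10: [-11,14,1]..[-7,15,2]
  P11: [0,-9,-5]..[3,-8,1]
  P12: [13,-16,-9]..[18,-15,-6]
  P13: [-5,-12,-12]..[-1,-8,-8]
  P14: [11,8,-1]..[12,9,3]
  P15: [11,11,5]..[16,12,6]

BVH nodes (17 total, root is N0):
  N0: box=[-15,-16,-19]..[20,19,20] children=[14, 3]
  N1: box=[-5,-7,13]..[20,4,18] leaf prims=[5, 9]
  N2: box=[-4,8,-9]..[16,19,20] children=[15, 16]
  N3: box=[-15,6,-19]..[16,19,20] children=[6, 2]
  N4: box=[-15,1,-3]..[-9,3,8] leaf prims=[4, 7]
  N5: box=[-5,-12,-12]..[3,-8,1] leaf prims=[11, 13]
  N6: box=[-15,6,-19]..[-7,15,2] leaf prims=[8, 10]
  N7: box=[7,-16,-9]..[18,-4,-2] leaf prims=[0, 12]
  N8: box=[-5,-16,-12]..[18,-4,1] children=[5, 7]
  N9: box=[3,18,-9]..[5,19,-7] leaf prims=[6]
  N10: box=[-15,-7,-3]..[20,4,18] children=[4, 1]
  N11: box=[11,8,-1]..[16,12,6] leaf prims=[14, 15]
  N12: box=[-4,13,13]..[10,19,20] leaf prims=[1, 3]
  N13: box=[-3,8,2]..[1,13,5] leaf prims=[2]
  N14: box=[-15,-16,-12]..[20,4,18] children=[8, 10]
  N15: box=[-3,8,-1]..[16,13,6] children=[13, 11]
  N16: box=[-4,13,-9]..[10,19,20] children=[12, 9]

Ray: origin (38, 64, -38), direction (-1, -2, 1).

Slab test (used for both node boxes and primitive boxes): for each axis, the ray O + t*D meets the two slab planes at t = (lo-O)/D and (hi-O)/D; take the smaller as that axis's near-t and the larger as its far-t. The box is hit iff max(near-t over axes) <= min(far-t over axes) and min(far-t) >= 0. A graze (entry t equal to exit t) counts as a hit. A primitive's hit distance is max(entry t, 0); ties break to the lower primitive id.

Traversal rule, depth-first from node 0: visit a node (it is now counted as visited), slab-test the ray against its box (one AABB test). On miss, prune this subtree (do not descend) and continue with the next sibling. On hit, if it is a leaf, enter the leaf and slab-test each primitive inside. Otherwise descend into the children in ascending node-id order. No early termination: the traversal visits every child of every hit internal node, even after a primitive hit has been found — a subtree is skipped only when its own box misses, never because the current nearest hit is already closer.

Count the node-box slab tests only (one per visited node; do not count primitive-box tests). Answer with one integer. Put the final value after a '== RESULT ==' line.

Trace the traversal:
N0 x:[18,53] y:[45/2,40] z:[19,58] -> hit [45/2,40], descend [3, 14]
  N3 x:[22,53] y:[45/2,29] z:[19,58] -> hit [45/2,29], descend [2, 6]
    N2 x:[22,42] y:[45/2,28] z:[29,58] -> miss, prune
    N6 x:[45,53] y:[49/2,29] z:[19,40] -> miss, prune
  N14 x:[18,53] y:[30,40] z:[26,56] -> hit [30,40], descend [8, 10]
    N8 x:[20,43] y:[34,40] z:[26,39] -> hit [34,39], descend [5, 7]
      N5 x:[35,43] y:[36,38] z:[26,39] -> hit [36,38] leaf, test {P11@t=36, P13(miss)}
      N7 x:[20,31] y:[34,40] z:[29,36] -> miss, prune
    N10 x:[18,53] y:[30,71/2] z:[35,56] -> hit [35,71/2], descend [1, 4]
      N1 x:[18,43] y:[30,71/2] z:[51,56] -> miss, prune
      N4 x:[47,53] y:[61/2,63/2] z:[35,46] -> miss, prune

Summary -> nodes [0, 3, 2, 6, 14, 8, 5, 7, 10, 1, 4]; box-tests=11; leaf-entries=1; first=P11

== RESULT ==
11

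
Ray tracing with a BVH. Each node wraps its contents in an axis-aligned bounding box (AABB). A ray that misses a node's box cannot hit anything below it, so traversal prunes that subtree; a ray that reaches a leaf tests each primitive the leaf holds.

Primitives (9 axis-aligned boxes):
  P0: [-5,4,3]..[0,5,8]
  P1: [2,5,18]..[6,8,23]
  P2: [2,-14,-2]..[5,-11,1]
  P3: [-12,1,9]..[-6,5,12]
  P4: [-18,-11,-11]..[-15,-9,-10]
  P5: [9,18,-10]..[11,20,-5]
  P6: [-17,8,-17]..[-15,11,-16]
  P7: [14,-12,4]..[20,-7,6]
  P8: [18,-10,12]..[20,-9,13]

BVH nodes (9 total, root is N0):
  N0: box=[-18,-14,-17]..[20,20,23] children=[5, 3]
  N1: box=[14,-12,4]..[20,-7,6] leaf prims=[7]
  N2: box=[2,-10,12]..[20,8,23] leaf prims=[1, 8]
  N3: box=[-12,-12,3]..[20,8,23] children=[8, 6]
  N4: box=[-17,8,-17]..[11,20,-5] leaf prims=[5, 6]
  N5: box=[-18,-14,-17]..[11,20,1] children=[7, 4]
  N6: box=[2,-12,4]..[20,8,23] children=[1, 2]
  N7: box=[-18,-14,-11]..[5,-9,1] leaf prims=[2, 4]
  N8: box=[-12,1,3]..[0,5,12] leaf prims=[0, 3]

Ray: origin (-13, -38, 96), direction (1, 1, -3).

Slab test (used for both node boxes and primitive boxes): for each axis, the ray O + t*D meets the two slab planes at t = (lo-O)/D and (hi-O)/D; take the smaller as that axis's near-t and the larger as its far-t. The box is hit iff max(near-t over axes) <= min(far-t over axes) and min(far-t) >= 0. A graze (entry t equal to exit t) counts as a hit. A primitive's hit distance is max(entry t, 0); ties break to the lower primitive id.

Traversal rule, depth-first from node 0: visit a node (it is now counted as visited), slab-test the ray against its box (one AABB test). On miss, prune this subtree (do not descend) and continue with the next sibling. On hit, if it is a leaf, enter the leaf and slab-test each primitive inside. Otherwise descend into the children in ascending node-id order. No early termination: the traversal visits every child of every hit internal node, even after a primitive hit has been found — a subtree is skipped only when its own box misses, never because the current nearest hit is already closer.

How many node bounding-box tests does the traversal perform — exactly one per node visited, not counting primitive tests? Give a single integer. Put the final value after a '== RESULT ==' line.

Trace the traversal:
N0 x:[-5,33] y:[24,58] z:[73/3,113/3] -> hit [73/3,33], descend [3, 5]
  N3 x:[1,33] y:[26,46] z:[73/3,31] -> hit [26,31], descend [6, 8]
    N6 x:[15,33] y:[26,46] z:[73/3,92/3] -> hit [26,92/3], descend [1, 2]
      N1 x:[27,33] y:[26,31] z:[30,92/3] -> hit [30,92/3] leaf, test {P7@t=30}
      N2 x:[15,33] y:[28,46] z:[73/3,28] -> hit [28,28] leaf, test {P1(miss), P8(miss)}
    N8 x:[1,13] y:[39,43] z:[28,31] -> miss, prune
  N5 x:[-5,24] y:[24,58] z:[95/3,113/3] -> miss, prune

7 AABB tests over nodes [0, 3, 6, 1, 2, 8, 5]; 2 leaves entered; closest P7.

== RESULT ==
7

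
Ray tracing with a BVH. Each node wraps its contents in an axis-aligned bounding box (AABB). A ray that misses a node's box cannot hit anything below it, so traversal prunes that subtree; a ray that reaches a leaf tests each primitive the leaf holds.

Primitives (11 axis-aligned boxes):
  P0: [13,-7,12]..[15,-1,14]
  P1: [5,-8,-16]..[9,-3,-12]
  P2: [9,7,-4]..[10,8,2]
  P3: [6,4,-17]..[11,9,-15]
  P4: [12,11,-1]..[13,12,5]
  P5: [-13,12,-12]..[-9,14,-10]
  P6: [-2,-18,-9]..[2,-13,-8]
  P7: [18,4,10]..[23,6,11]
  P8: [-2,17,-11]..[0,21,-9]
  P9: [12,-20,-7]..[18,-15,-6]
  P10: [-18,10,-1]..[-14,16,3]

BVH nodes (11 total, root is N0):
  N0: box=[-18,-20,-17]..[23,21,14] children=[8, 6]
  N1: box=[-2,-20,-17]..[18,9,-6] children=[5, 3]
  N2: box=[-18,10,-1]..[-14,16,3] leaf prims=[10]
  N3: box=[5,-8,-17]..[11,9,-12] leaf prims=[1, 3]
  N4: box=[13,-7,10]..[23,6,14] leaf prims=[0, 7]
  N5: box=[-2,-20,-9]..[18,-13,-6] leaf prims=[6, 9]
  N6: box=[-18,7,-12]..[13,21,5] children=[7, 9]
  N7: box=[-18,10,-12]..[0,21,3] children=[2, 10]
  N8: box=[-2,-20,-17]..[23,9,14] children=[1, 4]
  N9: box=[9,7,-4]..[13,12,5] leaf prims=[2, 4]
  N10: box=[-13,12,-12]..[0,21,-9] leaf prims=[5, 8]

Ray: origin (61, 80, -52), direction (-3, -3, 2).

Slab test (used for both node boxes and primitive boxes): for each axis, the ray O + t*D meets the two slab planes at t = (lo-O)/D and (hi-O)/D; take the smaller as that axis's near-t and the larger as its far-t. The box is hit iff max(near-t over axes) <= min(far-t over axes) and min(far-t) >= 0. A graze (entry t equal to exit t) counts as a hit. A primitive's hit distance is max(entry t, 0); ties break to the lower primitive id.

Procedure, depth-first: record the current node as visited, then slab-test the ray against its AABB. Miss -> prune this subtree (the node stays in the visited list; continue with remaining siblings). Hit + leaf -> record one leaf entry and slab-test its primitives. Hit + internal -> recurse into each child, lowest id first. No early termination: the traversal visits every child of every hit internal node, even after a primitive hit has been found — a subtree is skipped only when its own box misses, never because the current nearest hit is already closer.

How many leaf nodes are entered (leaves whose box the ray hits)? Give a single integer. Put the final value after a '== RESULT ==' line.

Trace the traversal:
N0 x:[38/3,79/3] y:[59/3,100/3] z:[35/2,33] -> hit [59/3,79/3], descend [6, 8]
  N6 x:[16,79/3] y:[59/3,73/3] z:[20,57/2] -> hit [20,73/3], descend [7, 9]
    N7 x:[61/3,79/3] y:[59/3,70/3] z:[20,55/2] -> hit [61/3,70/3], descend [2, 10]
      N2 x:[25,79/3] y:[64/3,70/3] z:[51/2,55/2] -> miss, prune
      N10 x:[61/3,74/3] y:[59/3,68/3] z:[20,43/2] -> hit [61/3,43/2] leaf, test {P5(miss), P8@t=41/2}
    N9 x:[16,52/3] y:[68/3,73/3] z:[24,57/2] -> miss, prune
  N8 x:[38/3,21] y:[71/3,100/3] z:[35/2,33] -> miss, prune

Visited [0, 6, 7, 2, 10, 9, 8]. Tests: 7 box, 1 leaf. Nearest: P8.

== RESULT ==
1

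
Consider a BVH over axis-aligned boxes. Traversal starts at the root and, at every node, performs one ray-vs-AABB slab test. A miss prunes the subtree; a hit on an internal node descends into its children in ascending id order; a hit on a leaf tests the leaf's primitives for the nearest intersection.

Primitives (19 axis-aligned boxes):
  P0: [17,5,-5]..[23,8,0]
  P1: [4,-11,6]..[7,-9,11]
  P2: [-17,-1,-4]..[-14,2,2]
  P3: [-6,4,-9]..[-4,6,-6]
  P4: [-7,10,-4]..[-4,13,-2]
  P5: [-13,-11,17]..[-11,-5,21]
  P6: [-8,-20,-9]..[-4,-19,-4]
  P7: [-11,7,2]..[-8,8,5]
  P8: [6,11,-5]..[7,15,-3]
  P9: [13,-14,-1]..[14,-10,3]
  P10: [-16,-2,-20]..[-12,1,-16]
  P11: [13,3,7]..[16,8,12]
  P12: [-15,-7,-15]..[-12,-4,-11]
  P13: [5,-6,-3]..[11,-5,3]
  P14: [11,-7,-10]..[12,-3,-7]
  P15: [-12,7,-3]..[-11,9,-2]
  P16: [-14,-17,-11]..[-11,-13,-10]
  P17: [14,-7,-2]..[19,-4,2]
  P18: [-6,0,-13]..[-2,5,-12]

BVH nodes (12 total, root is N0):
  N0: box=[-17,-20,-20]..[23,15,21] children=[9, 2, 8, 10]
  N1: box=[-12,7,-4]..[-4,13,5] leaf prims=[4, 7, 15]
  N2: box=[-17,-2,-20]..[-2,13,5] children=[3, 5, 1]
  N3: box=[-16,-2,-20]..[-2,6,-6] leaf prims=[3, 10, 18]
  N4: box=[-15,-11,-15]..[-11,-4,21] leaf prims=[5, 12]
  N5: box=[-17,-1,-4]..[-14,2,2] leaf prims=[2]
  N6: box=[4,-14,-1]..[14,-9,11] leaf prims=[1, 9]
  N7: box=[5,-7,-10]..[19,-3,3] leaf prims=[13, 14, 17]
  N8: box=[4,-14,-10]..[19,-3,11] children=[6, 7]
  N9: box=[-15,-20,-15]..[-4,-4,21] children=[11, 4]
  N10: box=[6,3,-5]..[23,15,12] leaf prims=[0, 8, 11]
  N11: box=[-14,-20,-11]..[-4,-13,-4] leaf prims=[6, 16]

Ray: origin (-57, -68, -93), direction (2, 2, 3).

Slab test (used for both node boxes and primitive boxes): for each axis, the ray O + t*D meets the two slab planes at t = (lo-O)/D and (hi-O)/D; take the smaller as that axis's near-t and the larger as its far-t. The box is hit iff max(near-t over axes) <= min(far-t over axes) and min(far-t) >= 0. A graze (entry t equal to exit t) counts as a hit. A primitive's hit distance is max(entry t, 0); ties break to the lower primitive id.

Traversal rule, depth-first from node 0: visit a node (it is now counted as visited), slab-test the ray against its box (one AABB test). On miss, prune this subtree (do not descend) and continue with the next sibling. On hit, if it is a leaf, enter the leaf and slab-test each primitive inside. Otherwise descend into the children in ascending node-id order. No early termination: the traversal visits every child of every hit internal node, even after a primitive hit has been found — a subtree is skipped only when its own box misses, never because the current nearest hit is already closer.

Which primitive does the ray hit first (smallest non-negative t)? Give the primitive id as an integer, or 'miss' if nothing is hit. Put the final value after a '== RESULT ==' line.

Walk:
N0 x:[20,40] y:[24,83/2] z:[73/3,38] -> hit [73/3,38], descend [2, 8, 9, 10]
  N2 x:[20,55/2] y:[33,81/2] z:[73/3,98/3] -> miss, prune
  N8 x:[61/2,38] y:[27,65/2] z:[83/3,104/3] -> hit [61/2,65/2], descend [6, 7]
    N6 x:[61/2,71/2] y:[27,59/2] z:[92/3,104/3] -> miss, prune
    N7 x:[31,38] y:[61/2,65/2] z:[83/3,32] -> hit [31,32] leaf, test {P13@t=31, P14(miss), P17(miss)}
  N9 x:[21,53/2] y:[24,32] z:[26,38] -> hit [26,53/2], descend [4, 11]
    N4 x:[21,23] y:[57/2,32] z:[26,38] -> miss, prune
    N11 x:[43/2,53/2] y:[24,55/2] z:[82/3,89/3] -> miss, prune
  N10 x:[63/2,40] y:[71/2,83/2] z:[88/3,35] -> miss, prune

Visited [0, 2, 8, 6, 7, 9, 4, 11, 10]. Tests: 9 box, 1 leaf. Nearest: P13.

== RESULT ==
13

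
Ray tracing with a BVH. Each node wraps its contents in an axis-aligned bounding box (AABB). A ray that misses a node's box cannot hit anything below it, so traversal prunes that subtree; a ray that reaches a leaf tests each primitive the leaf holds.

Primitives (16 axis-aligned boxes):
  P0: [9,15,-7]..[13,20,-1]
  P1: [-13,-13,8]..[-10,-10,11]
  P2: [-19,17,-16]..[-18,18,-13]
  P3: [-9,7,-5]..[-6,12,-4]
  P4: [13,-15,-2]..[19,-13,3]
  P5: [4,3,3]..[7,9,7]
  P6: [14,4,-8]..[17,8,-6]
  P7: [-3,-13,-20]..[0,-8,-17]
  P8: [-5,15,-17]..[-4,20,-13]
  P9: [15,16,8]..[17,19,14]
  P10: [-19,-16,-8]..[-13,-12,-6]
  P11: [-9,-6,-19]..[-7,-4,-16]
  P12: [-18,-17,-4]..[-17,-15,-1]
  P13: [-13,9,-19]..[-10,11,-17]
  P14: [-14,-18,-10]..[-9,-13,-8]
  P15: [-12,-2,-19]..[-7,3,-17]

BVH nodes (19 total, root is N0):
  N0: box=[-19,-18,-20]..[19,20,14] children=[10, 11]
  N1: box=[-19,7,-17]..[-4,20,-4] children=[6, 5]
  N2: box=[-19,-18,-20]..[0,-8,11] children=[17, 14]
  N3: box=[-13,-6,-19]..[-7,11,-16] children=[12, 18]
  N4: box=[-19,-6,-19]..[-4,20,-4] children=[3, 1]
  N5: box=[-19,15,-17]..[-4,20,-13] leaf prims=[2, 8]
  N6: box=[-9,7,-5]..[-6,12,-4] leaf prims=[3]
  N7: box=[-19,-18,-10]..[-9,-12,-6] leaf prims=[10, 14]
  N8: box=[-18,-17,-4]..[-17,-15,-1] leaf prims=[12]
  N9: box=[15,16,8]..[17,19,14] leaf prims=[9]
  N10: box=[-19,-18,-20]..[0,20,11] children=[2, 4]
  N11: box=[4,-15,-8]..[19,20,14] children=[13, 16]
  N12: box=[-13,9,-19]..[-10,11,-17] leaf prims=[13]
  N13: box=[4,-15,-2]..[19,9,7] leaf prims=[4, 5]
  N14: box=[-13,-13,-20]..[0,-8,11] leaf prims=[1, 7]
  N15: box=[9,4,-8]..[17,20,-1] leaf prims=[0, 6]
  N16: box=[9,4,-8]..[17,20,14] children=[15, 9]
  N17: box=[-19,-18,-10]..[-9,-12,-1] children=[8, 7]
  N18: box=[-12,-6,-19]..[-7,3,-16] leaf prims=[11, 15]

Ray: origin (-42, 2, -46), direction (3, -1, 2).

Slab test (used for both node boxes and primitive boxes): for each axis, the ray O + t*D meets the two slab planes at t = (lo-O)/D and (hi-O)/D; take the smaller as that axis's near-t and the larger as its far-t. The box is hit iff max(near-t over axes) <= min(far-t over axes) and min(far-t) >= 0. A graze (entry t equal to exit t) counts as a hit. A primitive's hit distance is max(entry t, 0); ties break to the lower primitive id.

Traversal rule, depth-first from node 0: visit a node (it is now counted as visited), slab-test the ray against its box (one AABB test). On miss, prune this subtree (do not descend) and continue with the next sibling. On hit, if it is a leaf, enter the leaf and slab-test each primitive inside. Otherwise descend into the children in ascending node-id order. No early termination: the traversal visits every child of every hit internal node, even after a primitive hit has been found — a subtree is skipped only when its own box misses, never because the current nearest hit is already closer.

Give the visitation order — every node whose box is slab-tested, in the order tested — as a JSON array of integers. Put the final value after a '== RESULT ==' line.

Walk:
N0 x:[23/3,61/3] y:[-18,20] z:[13,30] -> hit [13,20], descend [10, 11]
  N10 x:[23/3,14] y:[-18,20] z:[13,57/2] -> hit [13,14], descend [2, 4]
    N2 x:[23/3,14] y:[10,20] z:[13,57/2] -> hit [13,14], descend [14, 17]
      N14 x:[29/3,14] y:[10,15] z:[13,57/2] -> hit [13,14] leaf, test {P1(miss), P7@t=13}
      N17 x:[23/3,11] y:[14,20] z:[18,45/2] -> miss, prune
    N4 x:[23/3,38/3] y:[-18,8] z:[27/2,21] -> miss, prune
  N11 x:[46/3,61/3] y:[-18,17] z:[19,30] -> miss, prune

7 AABB tests over nodes [0, 10, 2, 14, 17, 4, 11]; 1 leaf entered; closest P7.

== RESULT ==
[0, 10, 2, 14, 17, 4, 11]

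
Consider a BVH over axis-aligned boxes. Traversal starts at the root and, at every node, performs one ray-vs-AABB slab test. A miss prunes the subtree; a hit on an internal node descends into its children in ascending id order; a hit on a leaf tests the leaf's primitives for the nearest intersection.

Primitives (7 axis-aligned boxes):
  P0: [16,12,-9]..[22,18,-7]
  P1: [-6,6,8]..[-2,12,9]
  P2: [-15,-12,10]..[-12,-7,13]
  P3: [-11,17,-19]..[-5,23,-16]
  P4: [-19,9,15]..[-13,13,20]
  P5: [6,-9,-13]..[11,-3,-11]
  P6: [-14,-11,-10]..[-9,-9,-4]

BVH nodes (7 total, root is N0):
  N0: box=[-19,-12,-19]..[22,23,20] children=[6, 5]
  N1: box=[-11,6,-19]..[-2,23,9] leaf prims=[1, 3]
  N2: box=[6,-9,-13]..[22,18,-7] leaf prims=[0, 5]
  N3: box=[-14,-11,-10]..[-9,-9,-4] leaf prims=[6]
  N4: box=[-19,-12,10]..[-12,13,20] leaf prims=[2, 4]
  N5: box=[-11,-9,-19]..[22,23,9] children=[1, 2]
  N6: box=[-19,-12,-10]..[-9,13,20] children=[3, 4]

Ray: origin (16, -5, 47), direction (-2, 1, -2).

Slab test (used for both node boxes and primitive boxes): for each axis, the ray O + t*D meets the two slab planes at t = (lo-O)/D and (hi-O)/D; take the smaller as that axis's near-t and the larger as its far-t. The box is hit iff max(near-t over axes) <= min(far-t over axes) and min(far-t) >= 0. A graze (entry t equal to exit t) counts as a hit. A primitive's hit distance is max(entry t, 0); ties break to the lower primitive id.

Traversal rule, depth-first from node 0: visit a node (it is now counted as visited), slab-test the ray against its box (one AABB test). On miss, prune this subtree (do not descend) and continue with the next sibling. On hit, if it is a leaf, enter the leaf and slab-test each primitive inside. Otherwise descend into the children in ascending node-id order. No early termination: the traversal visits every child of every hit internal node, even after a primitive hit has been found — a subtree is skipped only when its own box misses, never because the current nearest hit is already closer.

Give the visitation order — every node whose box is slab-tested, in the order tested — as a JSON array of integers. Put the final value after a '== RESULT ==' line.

Walk:
N0 x:[-3,35/2] y:[-7,28] z:[27/2,33] -> hit [27/2,35/2], descend [5, 6]
  N5 x:[-3,27/2] y:[-4,28] z:[19,33] -> miss, prune
  N6 x:[25/2,35/2] y:[-7,18] z:[27/2,57/2] -> hit [27/2,35/2], descend [3, 4]
    N3 x:[25/2,15] y:[-6,-4] z:[51/2,57/2] -> miss, prune
    N4 x:[14,35/2] y:[-7,18] z:[27/2,37/2] -> hit [14,35/2] leaf, test {P2(miss), P4@t=29/2}

Summary -> nodes [0, 5, 6, 3, 4]; box-tests=5; leaf-entries=1; first=P4

== RESULT ==
[0, 5, 6, 3, 4]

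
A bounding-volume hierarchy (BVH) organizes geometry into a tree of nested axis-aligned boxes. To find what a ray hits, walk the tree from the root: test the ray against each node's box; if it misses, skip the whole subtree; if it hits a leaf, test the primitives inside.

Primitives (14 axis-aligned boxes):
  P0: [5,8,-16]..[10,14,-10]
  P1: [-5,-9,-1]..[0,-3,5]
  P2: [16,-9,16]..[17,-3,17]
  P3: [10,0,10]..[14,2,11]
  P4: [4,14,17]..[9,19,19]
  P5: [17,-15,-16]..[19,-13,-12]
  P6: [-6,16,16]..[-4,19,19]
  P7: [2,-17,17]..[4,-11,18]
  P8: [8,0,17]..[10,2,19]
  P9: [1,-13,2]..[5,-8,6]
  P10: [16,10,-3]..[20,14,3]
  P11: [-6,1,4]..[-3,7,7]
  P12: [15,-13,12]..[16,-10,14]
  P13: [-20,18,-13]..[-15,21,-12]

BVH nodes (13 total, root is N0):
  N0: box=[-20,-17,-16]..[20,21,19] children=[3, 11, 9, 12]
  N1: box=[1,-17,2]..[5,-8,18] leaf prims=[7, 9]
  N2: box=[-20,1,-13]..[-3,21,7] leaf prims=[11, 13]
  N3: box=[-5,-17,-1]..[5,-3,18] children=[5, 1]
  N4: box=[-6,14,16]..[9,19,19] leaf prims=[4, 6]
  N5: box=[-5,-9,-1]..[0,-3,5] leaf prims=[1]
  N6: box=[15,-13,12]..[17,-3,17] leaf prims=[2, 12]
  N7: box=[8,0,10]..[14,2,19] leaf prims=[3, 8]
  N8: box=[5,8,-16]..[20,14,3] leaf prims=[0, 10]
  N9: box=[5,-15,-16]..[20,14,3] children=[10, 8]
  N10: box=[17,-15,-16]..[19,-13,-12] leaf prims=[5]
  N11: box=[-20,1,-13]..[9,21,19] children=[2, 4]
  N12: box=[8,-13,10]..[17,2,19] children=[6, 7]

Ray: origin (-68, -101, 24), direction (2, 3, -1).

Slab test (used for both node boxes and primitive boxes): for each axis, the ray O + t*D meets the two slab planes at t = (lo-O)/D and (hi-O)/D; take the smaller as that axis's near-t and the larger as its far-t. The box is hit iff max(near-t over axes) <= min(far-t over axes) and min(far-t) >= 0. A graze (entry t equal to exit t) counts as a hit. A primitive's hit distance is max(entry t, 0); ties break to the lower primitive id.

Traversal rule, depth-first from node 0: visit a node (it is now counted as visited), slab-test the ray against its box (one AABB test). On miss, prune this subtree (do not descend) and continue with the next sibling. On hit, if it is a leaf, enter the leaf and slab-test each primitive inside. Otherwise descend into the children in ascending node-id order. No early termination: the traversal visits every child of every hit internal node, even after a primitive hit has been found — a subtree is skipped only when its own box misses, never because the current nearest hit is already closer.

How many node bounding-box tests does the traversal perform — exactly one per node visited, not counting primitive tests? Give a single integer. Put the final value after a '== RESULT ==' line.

Trace the traversal:
N0 x:[24,44] y:[28,122/3] z:[5,40] -> hit [28,40], descend [3, 9, 11, 12]
  N3 x:[63/2,73/2] y:[28,98/3] z:[6,25] -> miss, prune
  N9 x:[73/2,44] y:[86/3,115/3] z:[21,40] -> hit [73/2,115/3], descend [8, 10]
    N8 x:[73/2,44] y:[109/3,115/3] z:[21,40] -> hit [73/2,115/3] leaf, test {P0@t=73/2, P10(miss)}
    N10 x:[85/2,87/2] y:[86/3,88/3] z:[36,40] -> miss, prune
  N11 x:[24,77/2] y:[34,122/3] z:[5,37] -> hit [34,37], descend [2, 4]
    N2 x:[24,65/2] y:[34,122/3] z:[17,37] -> miss, prune
    N4 x:[31,77/2] y:[115/3,40] z:[5,8] -> miss, prune
  N12 x:[38,85/2] y:[88/3,103/3] z:[5,14] -> miss, prune

Summary -> nodes [0, 3, 9, 8, 10, 11, 2, 4, 12]; box-tests=9; leaf-entries=1; first=P0

== RESULT ==
9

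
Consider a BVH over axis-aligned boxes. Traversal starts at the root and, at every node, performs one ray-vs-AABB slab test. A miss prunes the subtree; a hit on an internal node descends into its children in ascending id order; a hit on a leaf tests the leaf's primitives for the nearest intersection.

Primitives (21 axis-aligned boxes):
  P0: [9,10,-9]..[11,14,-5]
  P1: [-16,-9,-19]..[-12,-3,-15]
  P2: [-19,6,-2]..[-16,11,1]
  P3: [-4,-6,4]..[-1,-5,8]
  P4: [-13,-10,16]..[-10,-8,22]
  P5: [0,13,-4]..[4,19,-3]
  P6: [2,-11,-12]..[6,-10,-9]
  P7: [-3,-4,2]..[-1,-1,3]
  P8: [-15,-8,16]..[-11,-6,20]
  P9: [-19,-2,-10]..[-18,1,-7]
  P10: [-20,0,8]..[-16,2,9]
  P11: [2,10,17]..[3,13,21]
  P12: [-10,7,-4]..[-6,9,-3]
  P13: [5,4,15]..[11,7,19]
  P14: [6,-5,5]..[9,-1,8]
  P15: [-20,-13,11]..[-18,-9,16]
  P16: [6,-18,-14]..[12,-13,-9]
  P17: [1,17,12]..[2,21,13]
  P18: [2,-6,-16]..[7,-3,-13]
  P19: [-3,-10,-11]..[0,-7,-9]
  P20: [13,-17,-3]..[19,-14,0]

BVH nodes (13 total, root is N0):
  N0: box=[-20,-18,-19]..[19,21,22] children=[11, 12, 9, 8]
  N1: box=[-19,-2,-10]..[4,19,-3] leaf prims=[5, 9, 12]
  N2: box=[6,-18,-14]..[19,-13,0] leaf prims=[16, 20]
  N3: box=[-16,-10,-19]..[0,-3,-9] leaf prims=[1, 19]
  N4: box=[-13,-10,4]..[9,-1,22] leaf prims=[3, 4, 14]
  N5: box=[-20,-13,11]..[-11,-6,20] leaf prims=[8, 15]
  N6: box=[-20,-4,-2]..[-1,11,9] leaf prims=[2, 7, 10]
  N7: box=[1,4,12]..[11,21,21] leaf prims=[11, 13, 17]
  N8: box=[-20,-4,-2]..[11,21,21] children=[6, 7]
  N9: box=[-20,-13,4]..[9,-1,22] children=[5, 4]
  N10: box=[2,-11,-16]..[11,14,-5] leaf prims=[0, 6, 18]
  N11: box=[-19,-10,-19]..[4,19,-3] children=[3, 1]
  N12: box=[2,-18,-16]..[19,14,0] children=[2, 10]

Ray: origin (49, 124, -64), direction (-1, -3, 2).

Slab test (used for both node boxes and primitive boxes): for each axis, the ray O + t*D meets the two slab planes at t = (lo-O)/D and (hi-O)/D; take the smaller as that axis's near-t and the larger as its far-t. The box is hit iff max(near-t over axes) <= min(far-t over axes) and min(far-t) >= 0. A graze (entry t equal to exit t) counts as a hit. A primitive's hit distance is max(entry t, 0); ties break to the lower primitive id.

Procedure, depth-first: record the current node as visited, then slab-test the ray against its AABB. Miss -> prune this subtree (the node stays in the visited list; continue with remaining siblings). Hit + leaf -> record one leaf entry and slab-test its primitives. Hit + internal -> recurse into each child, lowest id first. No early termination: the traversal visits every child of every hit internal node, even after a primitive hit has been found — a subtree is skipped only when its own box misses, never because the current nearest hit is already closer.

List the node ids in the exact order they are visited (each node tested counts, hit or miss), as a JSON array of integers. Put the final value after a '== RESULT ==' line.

Walk:
N0 x:[30,69] y:[103/3,142/3] z:[45/2,43] -> hit [103/3,43], descend [8, 9, 11, 12]
  N8 x:[38,69] y:[103/3,128/3] z:[31,85/2] -> hit [38,85/2], descend [6, 7]
    N6 x:[50,69] y:[113/3,128/3] z:[31,73/2] -> miss, prune
    N7 x:[38,48] y:[103/3,40] z:[38,85/2] -> hit [38,40] leaf, test {P11(miss), P13@t=79/2, P17(miss)}
  N9 x:[40,69] y:[125/3,137/3] z:[34,43] -> hit [125/3,43], descend [4, 5]
    N4 x:[40,62] y:[125/3,134/3] z:[34,43] -> hit [125/3,43] leaf, test {P3(miss), P4(miss), P14(miss)}
    N5 x:[60,69] y:[130/3,137/3] z:[75/2,42] -> miss, prune
  N11 x:[45,68] y:[35,134/3] z:[45/2,61/2] -> miss, prune
  N12 x:[30,47] y:[110/3,142/3] z:[24,32] -> miss, prune

order=[0, 8, 6, 7, 9, 4, 5, 11, 12]  |boxes|=9  |leaves|=2  hit=P13

== RESULT ==
[0, 8, 6, 7, 9, 4, 5, 11, 12]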